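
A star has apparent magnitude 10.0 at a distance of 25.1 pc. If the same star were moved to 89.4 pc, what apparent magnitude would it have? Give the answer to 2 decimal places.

Flux ∝ 1/d², so Δm = 5 log₁₀(d₂/d₁) = 5 log₁₀(89.4/25.1) = 2.758
m₂ = m₁ + Δm = 10.0 + (2.758) = 12.758

m ≈ 12.76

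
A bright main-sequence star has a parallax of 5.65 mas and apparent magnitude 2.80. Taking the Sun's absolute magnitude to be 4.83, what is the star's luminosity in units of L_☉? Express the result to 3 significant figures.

d = 1/p = 1000/5.65 mas = 177.0 pc
M = m − 5 log₁₀ d + 5 = 2.80 − 5·2.2480 + 5 = -3.440
M − M_☉ = -3.440 − 4.83 = -8.270
L/L_☉ = 10^(−0.4 × -8.270) = 2032

L/L_☉ ≈ 2030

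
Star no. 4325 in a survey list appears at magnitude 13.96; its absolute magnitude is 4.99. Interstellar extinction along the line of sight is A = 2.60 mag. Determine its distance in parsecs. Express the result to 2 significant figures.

d ≈ 190 pc

m − M = 5 log₁₀(d/10 pc) + A  ⇒  13.96 − (4.99) − 2.60 = 5 log₁₀(d/10)
6.370 = 5 log₁₀(d/10)
log₁₀ d = (m − M − A)/5 + 1 = 2.2740
d = 10^2.2740 = 187.9 pc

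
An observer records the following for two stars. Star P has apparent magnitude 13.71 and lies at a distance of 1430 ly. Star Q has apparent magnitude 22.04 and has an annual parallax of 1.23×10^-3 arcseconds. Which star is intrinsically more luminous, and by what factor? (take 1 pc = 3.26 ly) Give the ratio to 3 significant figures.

Star P is more luminous, by a factor of 625.

Star P: d = 1430 ly / 3.26 = 438.7 pc
Star P: M = m − 5 log₁₀ d + 5 = 13.71 − 5·2.6421 + 5 = 5.499
Star Q: d = 1/p = 1/1.23×10^-3″ = 813.0 pc
Star Q: M = m − 5 log₁₀ d + 5 = 22.04 − 5·2.9101 + 5 = 12.490
ΔM = M_P − M_Q = 5.499 − (12.490) = -6.990; smaller M is more luminous → Star P.
L ratio = 10^(0.4 |ΔM|) = 10^2.796 = 625.2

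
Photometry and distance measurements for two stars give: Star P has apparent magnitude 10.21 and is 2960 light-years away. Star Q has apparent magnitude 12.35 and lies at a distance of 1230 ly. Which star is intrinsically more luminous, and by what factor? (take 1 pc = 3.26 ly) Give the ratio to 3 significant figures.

Star P: d = 2960 ly / 3.26 = 908.0 pc
Star P: M = m − 5 log₁₀ d + 5 = 10.21 − 5·2.9581 + 5 = 0.420
Star Q: d = 1230 ly / 3.26 = 377.3 pc
Star Q: M = m − 5 log₁₀ d + 5 = 12.35 − 5·2.5767 + 5 = 4.467
ΔM = M_P − M_Q = 0.420 − (4.467) = -4.047; smaller M is more luminous → Star P.
L ratio = 10^(0.4 |ΔM|) = 10^1.619 = 41.57

Star P is more luminous, by a factor of 41.6.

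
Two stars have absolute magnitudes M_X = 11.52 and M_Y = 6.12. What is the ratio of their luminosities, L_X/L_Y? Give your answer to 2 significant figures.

ΔM = M_X − M_Y = 5.40
L_X/L_Y = 10^(−0.4 ΔM) = 10^-2.160 = 6.918×10^-3

L_X/L_Y ≈ 6.9×10^-3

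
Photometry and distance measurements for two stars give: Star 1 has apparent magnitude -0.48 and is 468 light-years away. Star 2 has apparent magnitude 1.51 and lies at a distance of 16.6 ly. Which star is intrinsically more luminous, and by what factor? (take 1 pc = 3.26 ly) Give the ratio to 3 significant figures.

Star 1 is more luminous, by a factor of 4970.

Star 1: d = 468 ly / 3.26 = 143.6 pc
Star 1: M = m − 5 log₁₀ d + 5 = -0.48 − 5·2.1570 + 5 = -6.265
Star 2: d = 16.6 ly / 3.26 = 5.092 pc
Star 2: M = m − 5 log₁₀ d + 5 = 1.51 − 5·0.7069 + 5 = 2.976
ΔM = M_1 − M_2 = -6.265 − (2.976) = -9.241; smaller M is more luminous → Star 1.
L ratio = 10^(0.4 |ΔM|) = 10^3.696 = 4969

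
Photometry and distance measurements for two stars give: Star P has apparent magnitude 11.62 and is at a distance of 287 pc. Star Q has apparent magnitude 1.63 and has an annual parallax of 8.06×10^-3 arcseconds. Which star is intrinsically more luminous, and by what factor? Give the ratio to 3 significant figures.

Star P: M = m − 5 log₁₀ d + 5 = 11.62 − 5·2.4579 + 5 = 4.331
Star Q: d = 1/p = 1/8.06×10^-3″ = 124.1 pc
Star Q: M = m − 5 log₁₀ d + 5 = 1.63 − 5·2.0937 + 5 = -3.838
ΔM = M_P − M_Q = 4.331 − (-3.838) = 8.169; smaller M is more luminous → Star Q.
L ratio = 10^(0.4 |ΔM|) = 10^3.268 = 1852

Star Q is more luminous, by a factor of 1850.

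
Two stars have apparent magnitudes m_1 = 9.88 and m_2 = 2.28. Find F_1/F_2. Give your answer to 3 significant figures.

F_1/F_2 ≈ 9.12×10^-4

Magnitude difference = 7.60
Flux ratio = 10^(−0.4 Δm) = 10^(−0.4 × 7.60) = 10^-3.040 = 9.120×10^-4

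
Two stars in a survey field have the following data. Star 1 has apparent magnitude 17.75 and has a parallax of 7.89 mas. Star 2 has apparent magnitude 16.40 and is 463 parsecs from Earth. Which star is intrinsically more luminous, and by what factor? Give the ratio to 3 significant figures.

Star 2 is more luminous, by a factor of 46.3.

Star 1: p = 7.89 mas = 7.89×10^-3″ → d = 1/p = 126.7 pc
Star 1: M = m − 5 log₁₀ d + 5 = 17.75 − 5·2.1029 + 5 = 12.235
Star 2: M = m − 5 log₁₀ d + 5 = 16.40 − 5·2.6656 + 5 = 8.072
ΔM = M_1 − M_2 = 12.235 − (8.072) = 4.163; smaller M is more luminous → Star 2.
L ratio = 10^(0.4 |ΔM|) = 10^1.665 = 46.27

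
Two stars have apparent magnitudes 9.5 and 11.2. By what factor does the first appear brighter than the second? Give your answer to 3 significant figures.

Magnitude difference = -1.7
Flux ratio = 10^(−0.4 Δm) = 10^(−0.4 × -1.7) = 10^0.680 = 4.786

4.79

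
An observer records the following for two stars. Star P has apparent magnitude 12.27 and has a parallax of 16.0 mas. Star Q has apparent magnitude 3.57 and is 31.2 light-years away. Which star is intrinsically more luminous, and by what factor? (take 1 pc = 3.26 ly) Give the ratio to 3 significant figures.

Star Q is more luminous, by a factor of 70.8.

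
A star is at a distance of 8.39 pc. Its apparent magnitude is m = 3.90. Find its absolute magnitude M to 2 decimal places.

5 log₁₀(d/10 pc) = 5 log₁₀(8.390) − 5 = -0.381
M = m − 5 log₁₀(d/10) = 3.90 + 0.381 = 4.281

M ≈ 4.28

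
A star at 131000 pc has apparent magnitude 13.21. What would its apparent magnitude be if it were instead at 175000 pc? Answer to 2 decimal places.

Flux ∝ 1/d², so Δm = 5 log₁₀(d₂/d₁) = 5 log₁₀(175000/131000) = 0.629
m₂ = m₁ + Δm = 13.21 + (0.629) = 13.839

m ≈ 13.84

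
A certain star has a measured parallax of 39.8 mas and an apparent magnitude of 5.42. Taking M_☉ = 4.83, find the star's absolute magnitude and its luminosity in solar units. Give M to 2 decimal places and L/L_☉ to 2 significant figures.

M ≈ 3.42; L/L_☉ ≈ 3.7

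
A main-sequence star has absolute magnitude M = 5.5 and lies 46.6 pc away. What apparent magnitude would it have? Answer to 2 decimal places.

m ≈ 8.84

m = M + 5 log₁₀ d − 5 = 5.5 + 5·1.6684 − 5 = 8.842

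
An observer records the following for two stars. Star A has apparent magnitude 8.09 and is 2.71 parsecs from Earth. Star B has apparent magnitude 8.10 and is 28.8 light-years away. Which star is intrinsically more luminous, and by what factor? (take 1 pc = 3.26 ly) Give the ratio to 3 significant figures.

Star A: M = m − 5 log₁₀ d + 5 = 8.09 − 5·0.4330 + 5 = 10.925
Star B: d = 28.8 ly / 3.26 = 8.834 pc
Star B: M = m − 5 log₁₀ d + 5 = 8.10 − 5·0.9462 + 5 = 8.369
ΔM = M_A − M_B = 10.925 − (8.369) = 2.556; smaller M is more luminous → Star B.
L ratio = 10^(0.4 |ΔM|) = 10^1.022 = 10.53

Star B is more luminous, by a factor of 10.5.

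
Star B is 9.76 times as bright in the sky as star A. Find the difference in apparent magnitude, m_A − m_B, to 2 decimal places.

Pogson: Δm = −2.5 log₁₀(ratio) = −2.5 log₁₀(9.76) = −2.5 × 0.9894 = -2.474
Star B is brighter so has the smaller magnitude: m_A − m_B is positive.

m_A − m_B ≈ 2.47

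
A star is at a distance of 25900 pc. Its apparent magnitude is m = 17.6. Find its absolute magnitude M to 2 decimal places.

5 log₁₀(d/10 pc) = 5 log₁₀(25900) − 5 = 17.066
M = m − 5 log₁₀(d/10) = 17.6 − 17.066 = 0.534

M ≈ 0.53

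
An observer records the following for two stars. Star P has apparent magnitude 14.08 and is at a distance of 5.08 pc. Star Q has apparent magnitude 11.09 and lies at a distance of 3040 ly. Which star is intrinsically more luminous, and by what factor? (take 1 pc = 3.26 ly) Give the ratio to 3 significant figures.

Star Q is more luminous, by a factor of 529000.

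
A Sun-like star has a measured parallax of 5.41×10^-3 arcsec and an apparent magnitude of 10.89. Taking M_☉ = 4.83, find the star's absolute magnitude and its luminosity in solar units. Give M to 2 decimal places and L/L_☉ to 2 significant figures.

M ≈ 4.56; L/L_☉ ≈ 1.3

d = 1/p = 1/5.41×10^-3″ = 184.8 pc
M = m − 5 log₁₀ d + 5 = 10.89 − 5·2.2668 + 5 = 4.556
M − M_☉ = 4.556 − 4.83 = -0.274
L/L_☉ = 10^(−0.4 × -0.274) = 1.287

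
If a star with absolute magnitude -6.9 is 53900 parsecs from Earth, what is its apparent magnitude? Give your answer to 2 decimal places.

m = M + 5 log₁₀ d − 5 = -6.9 + 5·4.7316 − 5 = 11.758

m ≈ 11.76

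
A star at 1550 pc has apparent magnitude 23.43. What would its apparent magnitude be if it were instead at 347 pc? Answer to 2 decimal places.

Flux ∝ 1/d², so Δm = 5 log₁₀(d₂/d₁) = 5 log₁₀(347/1550) = -3.250
m₂ = m₁ + Δm = 23.43 + (-3.250) = 20.180

m ≈ 20.18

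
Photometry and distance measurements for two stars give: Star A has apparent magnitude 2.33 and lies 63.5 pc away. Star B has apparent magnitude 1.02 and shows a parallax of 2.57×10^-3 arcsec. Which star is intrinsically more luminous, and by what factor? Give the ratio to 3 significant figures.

Star B is more luminous, by a factor of 125.

Star A: M = m − 5 log₁₀ d + 5 = 2.33 − 5·1.8028 + 5 = -1.684
Star B: d = 1/p = 1/2.57×10^-3″ = 389.1 pc
Star B: M = m − 5 log₁₀ d + 5 = 1.02 − 5·2.5901 + 5 = -6.930
ΔM = M_A − M_B = -1.684 − (-6.930) = 5.246; smaller M is more luminous → Star B.
L ratio = 10^(0.4 |ΔM|) = 10^2.099 = 125.5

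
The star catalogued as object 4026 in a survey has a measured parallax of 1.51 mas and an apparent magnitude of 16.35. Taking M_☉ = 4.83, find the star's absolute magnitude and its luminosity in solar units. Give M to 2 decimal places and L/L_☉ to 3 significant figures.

d = 1/p = 1000/1.51 mas = 662.3 pc
M = m − 5 log₁₀ d + 5 = 16.35 − 5·2.8210 + 5 = 7.245
M − M_☉ = 7.245 − 4.83 = 2.415
L/L_☉ = 10^(−0.4 × 2.415) = 0.1082

M ≈ 7.24; L/L_☉ ≈ 0.108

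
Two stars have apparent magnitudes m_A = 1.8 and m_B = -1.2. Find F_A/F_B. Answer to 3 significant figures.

Magnitude difference = 3.0
Flux ratio = 10^(−0.4 Δm) = 10^(−0.4 × 3.0) = 10^-1.200 = 0.06310

F_A/F_B ≈ 0.0631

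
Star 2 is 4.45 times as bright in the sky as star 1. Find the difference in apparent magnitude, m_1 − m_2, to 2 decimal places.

m_1 − m_2 ≈ 1.62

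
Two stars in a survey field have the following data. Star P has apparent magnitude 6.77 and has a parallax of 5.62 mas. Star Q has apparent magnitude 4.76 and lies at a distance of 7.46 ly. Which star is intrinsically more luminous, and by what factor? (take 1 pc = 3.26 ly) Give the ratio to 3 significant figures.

Star P: p = 5.62 mas = 5.62×10^-3″ → d = 1/p = 177.9 pc
Star P: M = m − 5 log₁₀ d + 5 = 6.77 − 5·2.2503 + 5 = 0.519
Star Q: d = 7.46 ly / 3.26 = 2.288 pc
Star Q: M = m − 5 log₁₀ d + 5 = 4.76 − 5·0.3595 + 5 = 7.962
ΔM = M_P − M_Q = 0.519 − (7.962) = -7.444; smaller M is more luminous → Star P.
L ratio = 10^(0.4 |ΔM|) = 10^2.977 = 949.5

Star P is more luminous, by a factor of 949.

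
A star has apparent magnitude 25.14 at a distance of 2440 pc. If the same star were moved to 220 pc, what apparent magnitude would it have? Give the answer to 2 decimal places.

m ≈ 19.92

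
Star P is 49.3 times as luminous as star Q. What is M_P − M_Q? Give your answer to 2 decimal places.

Pogson: ΔM = −2.5 log₁₀(ratio) = −2.5 log₁₀(49.3) = −2.5 × 1.6928 = -4.232
Star P is brighter, so it has the smaller magnitude: the difference is negative.

M_P − M_Q ≈ -4.23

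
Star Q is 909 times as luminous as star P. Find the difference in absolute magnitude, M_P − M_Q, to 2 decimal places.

M_P − M_Q ≈ 7.40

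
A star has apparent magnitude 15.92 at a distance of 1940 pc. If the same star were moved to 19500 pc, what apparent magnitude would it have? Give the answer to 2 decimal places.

Flux ∝ 1/d², so Δm = 5 log₁₀(d₂/d₁) = 5 log₁₀(19500/1940) = 5.011
m₂ = m₁ + Δm = 15.92 + (5.011) = 20.931

m ≈ 20.93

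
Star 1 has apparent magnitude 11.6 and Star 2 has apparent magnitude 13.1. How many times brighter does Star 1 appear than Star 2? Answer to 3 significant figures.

3.98

Δm = 11.6 − (13.1) = -1.5
Flux ratio = 10^(−0.4 Δm) = 10^(−0.4 × -1.5) = 10^0.600 = 3.981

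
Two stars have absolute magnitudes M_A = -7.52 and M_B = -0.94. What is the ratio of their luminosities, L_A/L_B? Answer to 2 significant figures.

L_A/L_B ≈ 430

ΔM = M_A − M_B = -6.58
L_A/L_B = 10^(−0.4 ΔM) = 10^2.632 = 428.5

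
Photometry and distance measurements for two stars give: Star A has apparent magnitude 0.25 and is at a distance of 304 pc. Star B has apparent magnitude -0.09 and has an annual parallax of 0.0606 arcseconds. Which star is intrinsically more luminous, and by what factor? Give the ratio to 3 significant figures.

Star A: M = m − 5 log₁₀ d + 5 = 0.25 − 5·2.4829 + 5 = -7.164
Star B: d = 1/p = 1/0.0606″ = 16.50 pc
Star B: M = m − 5 log₁₀ d + 5 = -0.09 − 5·1.2175 + 5 = -1.178
ΔM = M_A − M_B = -7.164 − (-1.178) = -5.987; smaller M is more luminous → Star A.
L ratio = 10^(0.4 |ΔM|) = 10^2.395 = 248.1

Star A is more luminous, by a factor of 248.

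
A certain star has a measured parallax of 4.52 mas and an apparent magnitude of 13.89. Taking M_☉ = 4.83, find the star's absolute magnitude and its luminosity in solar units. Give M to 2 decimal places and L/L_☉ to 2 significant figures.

M ≈ 7.17; L/L_☉ ≈ 0.12

d = 1/p = 1000/4.52 mas = 221.2 pc
M = m − 5 log₁₀ d + 5 = 13.89 − 5·2.3449 + 5 = 7.166
M − M_☉ = 7.166 − 4.83 = 2.336
L/L_☉ = 10^(−0.4 × 2.336) = 0.1163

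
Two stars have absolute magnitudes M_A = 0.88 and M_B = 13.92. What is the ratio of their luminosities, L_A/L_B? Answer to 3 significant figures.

L_A/L_B ≈ 164000

ΔM = M_A − M_B = -13.04
L_A/L_B = 10^(−0.4 ΔM) = 10^5.216 = 164400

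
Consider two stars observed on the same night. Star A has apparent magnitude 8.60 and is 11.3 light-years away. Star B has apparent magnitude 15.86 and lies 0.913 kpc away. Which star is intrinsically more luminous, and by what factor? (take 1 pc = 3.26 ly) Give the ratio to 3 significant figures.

Star B is more luminous, by a factor of 86.5.

Star A: d = 11.3 ly / 3.26 = 3.466 pc
Star A: M = m − 5 log₁₀ d + 5 = 8.60 − 5·0.5399 + 5 = 10.901
Star B: d = 0.913 kpc = 913.0 pc
Star B: M = m − 5 log₁₀ d + 5 = 15.86 − 5·2.9605 + 5 = 6.058
ΔM = M_A − M_B = 10.901 − (6.058) = 4.843; smaller M is more luminous → Star B.
L ratio = 10^(0.4 |ΔM|) = 10^1.937 = 86.54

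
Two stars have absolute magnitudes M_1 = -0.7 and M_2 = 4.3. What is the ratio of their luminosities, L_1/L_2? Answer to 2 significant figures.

ΔM = M_1 − M_2 = -5.0
L_1/L_2 = 10^(−0.4 ΔM) = 10^2.000 = 100.0

L_1/L_2 ≈ 100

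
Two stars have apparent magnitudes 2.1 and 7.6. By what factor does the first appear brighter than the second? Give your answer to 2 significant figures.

Δm = 2.1 − (7.6) = -5.5
Flux ratio = 10^(−0.4 Δm) = 10^(−0.4 × -5.5) = 10^2.200 = 158.5

160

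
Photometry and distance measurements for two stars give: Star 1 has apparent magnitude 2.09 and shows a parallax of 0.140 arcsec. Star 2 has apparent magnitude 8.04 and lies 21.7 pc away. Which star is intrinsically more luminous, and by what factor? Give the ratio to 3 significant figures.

Star 1 is more luminous, by a factor of 26.0.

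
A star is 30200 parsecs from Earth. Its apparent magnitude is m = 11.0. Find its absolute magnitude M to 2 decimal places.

M ≈ -6.40

5 log₁₀(d/10 pc) = 5 log₁₀(30200) − 5 = 17.400
M = m − 5 log₁₀(d/10) = 11.0 − 17.400 = -6.400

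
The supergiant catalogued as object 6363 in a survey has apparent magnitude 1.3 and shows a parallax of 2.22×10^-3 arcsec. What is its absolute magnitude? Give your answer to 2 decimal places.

M ≈ -6.97

d = 1/p = 1/2.22×10^-3″ = 450.5 pc
5 log₁₀(d/10 pc) = 5 log₁₀(450.5) − 5 = 8.268
M = m − 5 log₁₀(d/10) = 1.3 − 8.268 = -6.968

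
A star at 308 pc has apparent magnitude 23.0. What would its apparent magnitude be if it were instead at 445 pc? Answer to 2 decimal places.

Flux ∝ 1/d², so Δm = 5 log₁₀(d₂/d₁) = 5 log₁₀(445/308) = 0.799
m₂ = m₁ + Δm = 23.0 + (0.799) = 23.799

m ≈ 23.80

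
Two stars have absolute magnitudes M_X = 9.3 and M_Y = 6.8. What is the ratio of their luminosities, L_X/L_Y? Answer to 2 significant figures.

L_X/L_Y ≈ 0.10

ΔM = M_X − M_Y = 2.5
L_X/L_Y = 10^(−0.4 ΔM) = 10^-1.000 = 0.1000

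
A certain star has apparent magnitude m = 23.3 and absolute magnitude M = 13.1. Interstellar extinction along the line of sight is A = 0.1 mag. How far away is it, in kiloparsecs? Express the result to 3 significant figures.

m − M = 5 log₁₀(d/10 pc) + A  ⇒  23.3 − (13.1) − 0.1 = 5 log₁₀(d/10)
10.100 = 5 log₁₀(d/10)
log₁₀ d = (m − M − A)/5 + 1 = 3.0200
d = 10^3.0200 = 1047 pc
= 1.047 kpc

d ≈ 1.05 kpc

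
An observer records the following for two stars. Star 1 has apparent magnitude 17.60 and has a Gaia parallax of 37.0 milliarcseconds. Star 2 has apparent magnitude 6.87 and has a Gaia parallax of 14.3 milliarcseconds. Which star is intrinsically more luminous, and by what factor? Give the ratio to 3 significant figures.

Star 1: p = 37.0 mas = 0.0370″ → d = 1/p = 27.03 pc
Star 1: M = m − 5 log₁₀ d + 5 = 17.60 − 5·1.4318 + 5 = 15.441
Star 2: p = 14.3 mas = 0.0143″ → d = 1/p = 69.93 pc
Star 2: M = m − 5 log₁₀ d + 5 = 6.87 − 5·1.8447 + 5 = 2.647
ΔM = M_1 − M_2 = 15.441 − (2.647) = 12.794; smaller M is more luminous → Star 2.
L ratio = 10^(0.4 |ΔM|) = 10^5.118 = 131100

Star 2 is more luminous, by a factor of 131000.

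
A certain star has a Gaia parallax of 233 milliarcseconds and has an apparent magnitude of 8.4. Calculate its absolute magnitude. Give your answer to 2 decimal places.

M ≈ 10.24

p = 233 mas = 0.233″ → d = 1/p = 4.292 pc
5 log₁₀(d/10 pc) = 5 log₁₀(4.292) − 5 = -1.837
M = m − 5 log₁₀(d/10) = 8.4 + 1.837 = 10.237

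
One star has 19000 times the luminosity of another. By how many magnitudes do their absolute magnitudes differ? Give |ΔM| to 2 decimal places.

|ΔM| ≈ 10.70

Pogson: ΔM = −2.5 log₁₀(ratio) = −2.5 log₁₀(19000) = −2.5 × 4.2788 = -10.697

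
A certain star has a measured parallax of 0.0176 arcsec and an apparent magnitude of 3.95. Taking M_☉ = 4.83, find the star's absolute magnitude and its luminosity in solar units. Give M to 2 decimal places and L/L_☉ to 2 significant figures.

M ≈ 0.18; L/L_☉ ≈ 73

d = 1/p = 1/0.0176″ = 56.82 pc
M = m − 5 log₁₀ d + 5 = 3.95 − 5·1.7545 + 5 = 0.178
M − M_☉ = 0.178 − 4.83 = -4.652
L/L_☉ = 10^(−0.4 × -4.652) = 72.61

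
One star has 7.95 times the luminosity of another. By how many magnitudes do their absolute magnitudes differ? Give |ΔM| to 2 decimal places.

|ΔM| ≈ 2.25

Pogson: ΔM = −2.5 log₁₀(ratio) = −2.5 log₁₀(7.95) = −2.5 × 0.9004 = -2.251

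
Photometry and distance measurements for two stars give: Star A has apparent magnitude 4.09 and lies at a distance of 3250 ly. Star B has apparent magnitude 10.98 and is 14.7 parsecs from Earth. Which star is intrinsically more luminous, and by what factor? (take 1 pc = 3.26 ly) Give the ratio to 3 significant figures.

Star A: d = 3250 ly / 3.26 = 996.9 pc
Star A: M = m − 5 log₁₀ d + 5 = 4.09 − 5·2.9987 + 5 = -5.903
Star B: M = m − 5 log₁₀ d + 5 = 10.98 − 5·1.1673 + 5 = 10.143
ΔM = M_A − M_B = -5.903 − (10.143) = -16.047; smaller M is more luminous → Star A.
L ratio = 10^(0.4 |ΔM|) = 10^6.419 = 2.622×10^6

Star A is more luminous, by a factor of 2.62×10^6.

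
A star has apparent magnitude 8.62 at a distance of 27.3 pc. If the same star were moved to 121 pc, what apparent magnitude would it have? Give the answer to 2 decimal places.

Flux ∝ 1/d², so Δm = 5 log₁₀(d₂/d₁) = 5 log₁₀(121/27.3) = 3.233
m₂ = m₁ + Δm = 8.62 + (3.233) = 11.853

m ≈ 11.85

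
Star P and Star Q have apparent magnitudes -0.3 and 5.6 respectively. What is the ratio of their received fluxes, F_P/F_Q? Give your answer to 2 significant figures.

F_P/F_Q ≈ 230

Magnitude difference = -5.9
Flux ratio = 10^(−0.4 Δm) = 10^(−0.4 × -5.9) = 10^2.360 = 229.1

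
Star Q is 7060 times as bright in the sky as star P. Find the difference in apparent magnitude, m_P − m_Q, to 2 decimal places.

m_P − m_Q ≈ 9.62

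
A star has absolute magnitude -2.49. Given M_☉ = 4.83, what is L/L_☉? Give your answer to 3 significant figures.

L/L_☉ ≈ 847

M − M_☉ = -2.49 − 4.83 = -7.320
L/L_☉ = 10^(−0.4 (M − M_☉)) = 10^2.928 = 847.2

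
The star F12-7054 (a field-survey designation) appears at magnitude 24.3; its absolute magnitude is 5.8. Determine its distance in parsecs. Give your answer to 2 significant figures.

Distance modulus: m − M = 24.3 − (5.8) = 18.500
m − M = 5 log₁₀ d − 5
log₁₀ d = (m − M)/5 + 1 = 4.7000
d = 10^4.7000 = 50120 pc

d ≈ 50000 pc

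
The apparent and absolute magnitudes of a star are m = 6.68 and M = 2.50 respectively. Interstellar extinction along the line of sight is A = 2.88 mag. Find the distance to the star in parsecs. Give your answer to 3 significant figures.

d ≈ 18.2 pc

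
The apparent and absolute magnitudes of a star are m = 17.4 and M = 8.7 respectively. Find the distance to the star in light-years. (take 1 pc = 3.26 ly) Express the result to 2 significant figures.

d ≈ 1800 ly

Distance modulus: m − M = 17.4 − (8.7) = 8.700
m − M = 5 log₁₀ d − 5
log₁₀ d = (m − M)/5 + 1 = 2.7400
d = 10^2.7400 = 549.5 pc
= 1792 ly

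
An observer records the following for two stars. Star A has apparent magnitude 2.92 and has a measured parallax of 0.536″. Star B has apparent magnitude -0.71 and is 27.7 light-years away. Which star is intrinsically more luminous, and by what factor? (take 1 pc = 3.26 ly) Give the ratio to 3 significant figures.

Star A: d = 1/p = 1/0.536″ = 1.866 pc
Star A: M = m − 5 log₁₀ d + 5 = 2.92 − 5·0.2708 + 5 = 6.566
Star B: d = 27.7 ly / 3.26 = 8.497 pc
Star B: M = m − 5 log₁₀ d + 5 = -0.71 − 5·0.9293 + 5 = -0.356
ΔM = M_A − M_B = 6.566 − (-0.356) = 6.922; smaller M is more luminous → Star B.
L ratio = 10^(0.4 |ΔM|) = 10^2.769 = 587.3

Star B is more luminous, by a factor of 587.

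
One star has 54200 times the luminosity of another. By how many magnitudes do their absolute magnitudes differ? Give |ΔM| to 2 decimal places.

|ΔM| ≈ 11.83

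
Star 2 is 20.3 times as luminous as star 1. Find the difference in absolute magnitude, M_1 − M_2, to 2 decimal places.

M_1 − M_2 ≈ 3.27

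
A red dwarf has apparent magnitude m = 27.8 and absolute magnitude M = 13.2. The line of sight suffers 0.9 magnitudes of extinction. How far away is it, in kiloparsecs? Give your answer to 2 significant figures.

d ≈ 5.5 kpc

m − M = 5 log₁₀(d/10 pc) + A  ⇒  27.8 − (13.2) − 0.9 = 5 log₁₀(d/10)
13.700 = 5 log₁₀(d/10)
log₁₀ d = (m − M − A)/5 + 1 = 3.7400
d = 10^3.7400 = 5495 pc
= 5.495 kpc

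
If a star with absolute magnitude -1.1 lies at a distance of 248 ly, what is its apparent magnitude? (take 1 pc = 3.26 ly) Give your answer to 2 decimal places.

d = 248 ly / 3.26 = 76.07 pc
m = M + 5 log₁₀ d − 5 = -1.1 + 5·1.8812 − 5 = 3.306

m ≈ 3.31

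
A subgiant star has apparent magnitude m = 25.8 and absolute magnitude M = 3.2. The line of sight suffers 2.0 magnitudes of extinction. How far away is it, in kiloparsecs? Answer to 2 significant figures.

d ≈ 130 kpc

m − M = 5 log₁₀(d/10 pc) + A  ⇒  25.8 − (3.2) − 2.0 = 5 log₁₀(d/10)
20.600 = 5 log₁₀(d/10)
log₁₀ d = (m − M − A)/5 + 1 = 5.1200
d = 10^5.1200 = 131800 pc
= 131.8 kpc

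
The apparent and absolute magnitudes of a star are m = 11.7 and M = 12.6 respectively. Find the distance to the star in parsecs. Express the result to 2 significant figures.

μ = m − M = -0.900
m − M = 5 log₁₀ d − 5
log₁₀ d = (m − M)/5 + 1 = 0.8200
d = 10^0.8200 = 6.607 pc

d ≈ 6.6 pc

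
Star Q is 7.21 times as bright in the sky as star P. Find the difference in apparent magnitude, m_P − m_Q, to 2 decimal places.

Pogson: Δm = −2.5 log₁₀(ratio) = −2.5 log₁₀(7.21) = −2.5 × 0.8579 = -2.145
Star Q is brighter so has the smaller magnitude: m_P − m_Q is positive.

m_P − m_Q ≈ 2.14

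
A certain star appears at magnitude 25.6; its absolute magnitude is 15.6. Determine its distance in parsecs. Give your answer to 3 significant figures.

Distance modulus: m − M = 25.6 − (15.6) = 10.000
m − M = 5 log₁₀ d − 5
log₁₀ d = (m − M)/5 + 1 = 3.0000
d = 10^3.0000 = 1000 pc

d ≈ 1000 pc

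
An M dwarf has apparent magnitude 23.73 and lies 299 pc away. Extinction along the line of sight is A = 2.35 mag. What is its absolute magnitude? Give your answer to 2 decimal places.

5 log₁₀(d/10 pc) = 5 log₁₀(299.0) − 5 = 7.378
M = m − 5 log₁₀(d/10) − A = 23.73 − 7.378 − 2.35 = 14.002

M ≈ 14.00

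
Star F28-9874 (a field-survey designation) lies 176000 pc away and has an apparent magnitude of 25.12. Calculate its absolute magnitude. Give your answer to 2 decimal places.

5 log₁₀(d/10 pc) = 5 log₁₀(176000) − 5 = 21.228
M = m − 5 log₁₀(d/10) = 25.12 − 21.228 = 3.892

M ≈ 3.89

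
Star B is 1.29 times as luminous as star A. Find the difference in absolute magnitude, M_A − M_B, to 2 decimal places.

M_A − M_B ≈ 0.28

Pogson: ΔM = −2.5 log₁₀(ratio) = −2.5 log₁₀(1.29) = −2.5 × 0.1106 = -0.276
Star B is brighter so has the smaller magnitude: M_A − M_B is positive.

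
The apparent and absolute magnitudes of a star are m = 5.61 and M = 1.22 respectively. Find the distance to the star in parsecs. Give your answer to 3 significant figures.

d ≈ 75.5 pc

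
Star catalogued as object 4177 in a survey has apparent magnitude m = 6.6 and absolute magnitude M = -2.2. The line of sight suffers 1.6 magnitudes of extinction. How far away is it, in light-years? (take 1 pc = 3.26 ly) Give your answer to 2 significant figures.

m − M = 5 log₁₀(d/10 pc) + A  ⇒  6.6 − (-2.2) − 1.6 = 5 log₁₀(d/10)
7.200 = 5 log₁₀(d/10)
log₁₀ d = (m − M − A)/5 + 1 = 2.4400
d = 10^2.4400 = 275.4 pc
= 897.9 ly

d ≈ 900 ly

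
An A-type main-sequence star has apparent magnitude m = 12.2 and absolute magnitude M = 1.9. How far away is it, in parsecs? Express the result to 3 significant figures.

d ≈ 1150 pc

μ = m − M = 10.300
m − M = 5 log₁₀ d − 5
log₁₀ d = (m − M)/5 + 1 = 3.0600
d = 10^3.0600 = 1148 pc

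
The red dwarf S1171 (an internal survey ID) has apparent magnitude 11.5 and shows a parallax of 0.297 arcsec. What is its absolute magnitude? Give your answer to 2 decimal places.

M ≈ 13.86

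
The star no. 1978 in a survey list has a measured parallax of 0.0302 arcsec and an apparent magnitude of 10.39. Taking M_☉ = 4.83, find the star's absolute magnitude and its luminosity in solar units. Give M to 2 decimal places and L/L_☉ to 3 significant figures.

d = 1/p = 1/0.0302″ = 33.11 pc
M = m − 5 log₁₀ d + 5 = 10.39 − 5·1.5200 + 5 = 7.790
M − M_☉ = 7.790 − 4.83 = 2.960
L/L_☉ = 10^(−0.4 × 2.960) = 0.06546

M ≈ 7.79; L/L_☉ ≈ 0.0655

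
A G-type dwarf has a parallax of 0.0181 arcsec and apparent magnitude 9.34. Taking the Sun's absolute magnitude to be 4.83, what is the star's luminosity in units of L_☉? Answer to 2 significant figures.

L/L_☉ ≈ 0.48

d = 1/p = 1/0.0181″ = 55.25 pc
M = m − 5 log₁₀ d + 5 = 9.34 − 5·1.7423 + 5 = 5.628
M − M_☉ = 5.628 − 4.83 = 0.798
L/L_☉ = 10^(−0.4 × 0.798) = 0.4793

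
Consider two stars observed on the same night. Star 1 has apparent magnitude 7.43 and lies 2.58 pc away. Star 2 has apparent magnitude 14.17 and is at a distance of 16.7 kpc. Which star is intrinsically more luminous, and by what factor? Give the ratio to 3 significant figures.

Star 2 is more luminous, by a factor of 84400.

Star 1: M = m − 5 log₁₀ d + 5 = 7.43 − 5·0.4116 + 5 = 10.372
Star 2: d = 16.7 kpc = 16700 pc
Star 2: M = m − 5 log₁₀ d + 5 = 14.17 − 5·4.2227 + 5 = -1.944
ΔM = M_1 − M_2 = 10.372 − (-1.944) = 12.315; smaller M is more luminous → Star 2.
L ratio = 10^(0.4 |ΔM|) = 10^4.926 = 84370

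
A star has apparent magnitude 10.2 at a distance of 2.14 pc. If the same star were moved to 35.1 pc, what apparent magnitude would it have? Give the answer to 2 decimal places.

m ≈ 16.27

Flux ∝ 1/d², so Δm = 5 log₁₀(d₂/d₁) = 5 log₁₀(35.1/2.14) = 6.074
m₂ = m₁ + Δm = 10.2 + (6.074) = 16.274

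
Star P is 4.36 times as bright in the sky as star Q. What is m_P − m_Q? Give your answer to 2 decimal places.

Pogson: Δm = −2.5 log₁₀(ratio) = −2.5 log₁₀(4.36) = −2.5 × 0.6395 = -1.599
Star P is brighter, so it has the smaller magnitude: the difference is negative.

m_P − m_Q ≈ -1.60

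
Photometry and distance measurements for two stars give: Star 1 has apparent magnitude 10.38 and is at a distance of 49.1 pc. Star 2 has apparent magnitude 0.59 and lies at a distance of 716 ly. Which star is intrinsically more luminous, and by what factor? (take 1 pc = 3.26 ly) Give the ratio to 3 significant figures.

Star 2 is more luminous, by a factor of 165000.

Star 1: M = m − 5 log₁₀ d + 5 = 10.38 − 5·1.6911 + 5 = 6.925
Star 2: d = 716 ly / 3.26 = 219.6 pc
Star 2: M = m − 5 log₁₀ d + 5 = 0.59 − 5·2.3417 + 5 = -6.118
ΔM = M_1 − M_2 = 6.925 − (-6.118) = 13.043; smaller M is more luminous → Star 2.
L ratio = 10^(0.4 |ΔM|) = 10^5.217 = 164900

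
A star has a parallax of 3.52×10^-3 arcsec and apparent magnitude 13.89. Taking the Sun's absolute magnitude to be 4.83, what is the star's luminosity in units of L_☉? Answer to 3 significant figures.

d = 1/p = 1/3.52×10^-3″ = 284.1 pc
M = m − 5 log₁₀ d + 5 = 13.89 − 5·2.4535 + 5 = 6.623
M − M_☉ = 6.623 − 4.83 = 1.793
L/L_☉ = 10^(−0.4 × 1.793) = 0.1918

L/L_☉ ≈ 0.192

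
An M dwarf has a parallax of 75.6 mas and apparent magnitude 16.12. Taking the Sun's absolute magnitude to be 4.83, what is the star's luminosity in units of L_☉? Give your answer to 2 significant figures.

L/L_☉ ≈ 5.3×10^-5

d = 1/p = 1000/75.6 mas = 13.23 pc
M = m − 5 log₁₀ d + 5 = 16.12 − 5·1.1215 + 5 = 15.513
M − M_☉ = 15.513 − 4.83 = 10.683
L/L_☉ = 10^(−0.4 × 10.683) = 5.333×10^-5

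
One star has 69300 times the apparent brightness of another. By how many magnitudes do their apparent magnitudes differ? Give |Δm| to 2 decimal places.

Pogson: Δm = −2.5 log₁₀(ratio) = −2.5 log₁₀(69300) = −2.5 × 4.8407 = -12.102

|Δm| ≈ 12.10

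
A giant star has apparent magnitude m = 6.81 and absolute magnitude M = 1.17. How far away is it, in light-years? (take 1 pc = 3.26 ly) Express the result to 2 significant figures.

d ≈ 440 ly

Distance modulus: m − M = 6.81 − (1.17) = 5.640
m − M = 5 log₁₀ d − 5
log₁₀ d = (m − M)/5 + 1 = 2.1280
d = 10^2.1280 = 134.3 pc
= 437.7 ly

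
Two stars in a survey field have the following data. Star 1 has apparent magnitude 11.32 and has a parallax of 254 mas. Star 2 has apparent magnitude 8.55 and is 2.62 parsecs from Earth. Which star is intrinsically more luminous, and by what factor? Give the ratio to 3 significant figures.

Star 2 is more luminous, by a factor of 5.68.

Star 1: p = 254 mas = 0.254″ → d = 1/p = 3.937 pc
Star 1: M = m − 5 log₁₀ d + 5 = 11.32 − 5·0.5952 + 5 = 13.344
Star 2: M = m − 5 log₁₀ d + 5 = 8.55 − 5·0.4183 + 5 = 11.458
ΔM = M_1 − M_2 = 13.344 − (11.458) = 1.886; smaller M is more luminous → Star 2.
L ratio = 10^(0.4 |ΔM|) = 10^0.754 = 5.679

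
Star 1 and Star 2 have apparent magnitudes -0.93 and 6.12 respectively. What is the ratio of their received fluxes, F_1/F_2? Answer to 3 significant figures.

Δm = -0.93 − (6.12) = -7.05
Flux ratio = 10^(−0.4 Δm) = 10^(−0.4 × -7.05) = 10^2.820 = 660.7

F_1/F_2 ≈ 661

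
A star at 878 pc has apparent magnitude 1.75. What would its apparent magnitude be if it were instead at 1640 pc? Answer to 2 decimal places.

m ≈ 3.11

Flux ∝ 1/d², so Δm = 5 log₁₀(d₂/d₁) = 5 log₁₀(1640/878) = 1.357
m₂ = m₁ + Δm = 1.75 + (1.357) = 3.107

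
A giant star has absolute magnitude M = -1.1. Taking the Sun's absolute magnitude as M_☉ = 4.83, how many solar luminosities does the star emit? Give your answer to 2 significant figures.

M − M_☉ = -1.1 − 4.83 = -5.930
L/L_☉ = 10^(−0.4 (M − M_☉)) = 10^2.372 = 235.5

L/L_☉ ≈ 240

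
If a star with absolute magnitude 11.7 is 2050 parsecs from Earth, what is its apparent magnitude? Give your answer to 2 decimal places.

m ≈ 23.26

m = M + 5 log₁₀ d − 5 = 11.7 + 5·3.3118 − 5 = 23.259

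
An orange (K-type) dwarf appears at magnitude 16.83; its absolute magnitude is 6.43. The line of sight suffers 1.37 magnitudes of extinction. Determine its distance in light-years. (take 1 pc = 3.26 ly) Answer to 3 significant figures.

d ≈ 2090 ly

m − M = 5 log₁₀(d/10 pc) + A  ⇒  16.83 − (6.43) − 1.37 = 5 log₁₀(d/10)
9.030 = 5 log₁₀(d/10)
log₁₀ d = (m − M − A)/5 + 1 = 2.8060
d = 10^2.8060 = 639.7 pc
= 2086 ly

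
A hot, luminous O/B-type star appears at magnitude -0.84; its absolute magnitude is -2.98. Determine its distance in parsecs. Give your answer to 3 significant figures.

d ≈ 26.8 pc

Distance modulus: m − M = -0.84 − (-2.98) = 2.140
m − M = 5 log₁₀ d − 5
log₁₀ d = (m − M)/5 + 1 = 1.4280
d = 10^1.4280 = 26.79 pc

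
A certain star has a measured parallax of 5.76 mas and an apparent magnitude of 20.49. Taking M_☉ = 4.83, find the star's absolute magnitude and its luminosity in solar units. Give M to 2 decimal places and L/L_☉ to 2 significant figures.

d = 1/p = 1000/5.76 mas = 173.6 pc
M = m − 5 log₁₀ d + 5 = 20.49 − 5·2.2396 + 5 = 14.292
M − M_☉ = 14.292 − 4.83 = 9.462
L/L_☉ = 10^(−0.4 × 9.462) = 1.641×10^-4

M ≈ 14.29; L/L_☉ ≈ 1.6×10^-4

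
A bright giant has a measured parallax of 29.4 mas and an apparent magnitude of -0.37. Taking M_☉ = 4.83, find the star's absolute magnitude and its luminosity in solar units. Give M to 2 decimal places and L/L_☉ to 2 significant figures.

M ≈ -3.03; L/L_☉ ≈ 1400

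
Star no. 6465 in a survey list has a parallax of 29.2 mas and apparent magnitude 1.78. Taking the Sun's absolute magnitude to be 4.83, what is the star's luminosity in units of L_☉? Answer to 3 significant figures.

L/L_☉ ≈ 195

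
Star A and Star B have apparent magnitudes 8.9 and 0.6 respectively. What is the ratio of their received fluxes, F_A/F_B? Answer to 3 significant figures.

F_A/F_B ≈ 4.79×10^-4

Δm = 8.9 − (0.6) = 8.3
Flux ratio = 10^(−0.4 Δm) = 10^(−0.4 × 8.3) = 10^-3.320 = 4.786×10^-4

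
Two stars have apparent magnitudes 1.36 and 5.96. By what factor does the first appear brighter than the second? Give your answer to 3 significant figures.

Magnitude difference = -4.60
Flux ratio = 10^(−0.4 Δm) = 10^(−0.4 × -4.60) = 10^1.840 = 69.18

69.2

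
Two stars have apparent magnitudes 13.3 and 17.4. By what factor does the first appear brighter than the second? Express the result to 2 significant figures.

Δm = 13.3 − (17.4) = -4.1
Flux ratio = 10^(−0.4 Δm) = 10^(−0.4 × -4.1) = 10^1.640 = 43.65

44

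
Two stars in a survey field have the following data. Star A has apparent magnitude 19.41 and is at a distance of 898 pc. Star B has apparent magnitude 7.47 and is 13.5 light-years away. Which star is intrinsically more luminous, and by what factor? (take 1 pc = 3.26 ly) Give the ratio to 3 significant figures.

Star A: M = m − 5 log₁₀ d + 5 = 19.41 − 5·2.9533 + 5 = 9.644
Star B: d = 13.5 ly / 3.26 = 4.141 pc
Star B: M = m − 5 log₁₀ d + 5 = 7.47 − 5·0.6171 + 5 = 9.384
ΔM = M_A − M_B = 9.644 − (9.384) = 0.259; smaller M is more luminous → Star B.
L ratio = 10^(0.4 |ΔM|) = 10^0.104 = 1.270

Star B is more luminous, by a factor of 1.27.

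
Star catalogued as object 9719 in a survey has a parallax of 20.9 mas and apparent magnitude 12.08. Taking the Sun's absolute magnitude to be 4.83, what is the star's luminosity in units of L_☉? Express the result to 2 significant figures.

L/L_☉ ≈ 0.029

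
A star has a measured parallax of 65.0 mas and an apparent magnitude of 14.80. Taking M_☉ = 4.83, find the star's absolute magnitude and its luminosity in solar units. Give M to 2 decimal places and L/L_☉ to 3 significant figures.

d = 1/p = 1000/65.0 mas = 15.38 pc
M = m − 5 log₁₀ d + 5 = 14.80 − 5·1.1871 + 5 = 13.865
M − M_☉ = 13.865 − 4.83 = 9.035
L/L_☉ = 10^(−0.4 × 9.035) = 2.433×10^-4

M ≈ 13.86; L/L_☉ ≈ 2.43×10^-4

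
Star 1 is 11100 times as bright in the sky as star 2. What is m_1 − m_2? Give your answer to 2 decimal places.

m_1 − m_2 ≈ -10.11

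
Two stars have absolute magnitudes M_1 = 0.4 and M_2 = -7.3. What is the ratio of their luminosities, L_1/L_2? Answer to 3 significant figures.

ΔM = M_1 − M_2 = 7.7
L_1/L_2 = 10^(−0.4 ΔM) = 10^-3.080 = 8.318×10^-4

L_1/L_2 ≈ 8.32×10^-4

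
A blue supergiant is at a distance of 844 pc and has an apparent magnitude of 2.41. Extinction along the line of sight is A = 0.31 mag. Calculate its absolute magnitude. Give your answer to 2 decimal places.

M ≈ -7.53

5 log₁₀(d/10 pc) = 5 log₁₀(844.0) − 5 = 9.632
M = m − 5 log₁₀(d/10) − A = 2.41 − 9.632 − 0.31 = -7.532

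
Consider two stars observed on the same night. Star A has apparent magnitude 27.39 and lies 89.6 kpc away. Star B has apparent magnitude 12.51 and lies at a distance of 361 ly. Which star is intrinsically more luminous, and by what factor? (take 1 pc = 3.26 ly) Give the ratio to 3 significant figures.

Star A: d = 89.6 kpc = 89600 pc
Star A: M = m − 5 log₁₀ d + 5 = 27.39 − 5·4.9523 + 5 = 7.628
Star B: d = 361 ly / 3.26 = 110.7 pc
Star B: M = m − 5 log₁₀ d + 5 = 12.51 − 5·2.0443 + 5 = 7.289
ΔM = M_A − M_B = 7.628 − (7.289) = 0.340; smaller M is more luminous → Star B.
L ratio = 10^(0.4 |ΔM|) = 10^0.136 = 1.368

Star B is more luminous, by a factor of 1.37.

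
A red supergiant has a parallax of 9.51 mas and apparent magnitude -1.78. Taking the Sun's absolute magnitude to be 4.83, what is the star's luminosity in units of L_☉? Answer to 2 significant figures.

L/L_☉ ≈ 49000

d = 1/p = 1000/9.51 mas = 105.2 pc
M = m − 5 log₁₀ d + 5 = -1.78 − 5·2.0218 + 5 = -6.889
M − M_☉ = -6.889 − 4.83 = -11.719
L/L_☉ = 10^(−0.4 × -11.719) = 48710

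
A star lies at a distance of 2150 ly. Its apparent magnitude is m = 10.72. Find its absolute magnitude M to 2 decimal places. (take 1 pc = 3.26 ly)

M ≈ 1.62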